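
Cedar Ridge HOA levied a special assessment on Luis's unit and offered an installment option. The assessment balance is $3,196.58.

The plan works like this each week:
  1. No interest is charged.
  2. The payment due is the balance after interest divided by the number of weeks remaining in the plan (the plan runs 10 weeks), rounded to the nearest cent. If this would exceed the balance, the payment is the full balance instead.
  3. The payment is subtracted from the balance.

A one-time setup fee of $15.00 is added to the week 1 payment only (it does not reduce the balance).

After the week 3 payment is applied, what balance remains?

$2,237.60

Week 1: $3,196.58 − $319.66 (+ $15.00 fee) → $2,876.92
Week 2: $2,876.92 − $319.66 → $2,557.26
Week 3: $2,557.26 − $319.66 → $2,237.60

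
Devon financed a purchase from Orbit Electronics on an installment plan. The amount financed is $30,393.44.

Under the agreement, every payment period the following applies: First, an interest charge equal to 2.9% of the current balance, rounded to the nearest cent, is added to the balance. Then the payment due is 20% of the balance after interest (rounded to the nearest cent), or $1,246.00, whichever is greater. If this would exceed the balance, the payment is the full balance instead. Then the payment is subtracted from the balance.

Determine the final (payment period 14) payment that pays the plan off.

# | Opening | Interest | Payment | End bal
1 | $30,393.44 | $881.41 | $6,254.97 | $25,019.88
2 | $25,019.88 | $725.58 | $5,149.09 | $20,596.37
3 | $20,596.37 | $597.29 | $4,238.73 | $16,954.93
4 | $16,954.93 | $491.69 | $3,489.32 | $13,957.30
5 | $13,957.30 | $404.76 | $2,872.41 | $11,489.65
6 | $11,489.65 | $333.20 | $2,364.57 | $9,458.28
7 | $9,458.28 | $274.29 | $1,946.51 | $7,786.06
8 | $7,786.06 | $225.80 | $1,602.37 | $6,409.49
9 | $6,409.49 | $185.88 | $1,319.07 | $5,276.30
10 | $5,276.30 | $153.01 | $1,246.00 | $4,183.31
11 | $4,183.31 | $121.32 | $1,246.00 | $3,058.63
12 | $3,058.63 | $88.70 | $1,246.00 | $1,901.33
13 | $1,901.33 | $55.14 | $1,246.00 | $710.47
14 | $710.47 | $20.60 | $731.07 | $0.00

$731.07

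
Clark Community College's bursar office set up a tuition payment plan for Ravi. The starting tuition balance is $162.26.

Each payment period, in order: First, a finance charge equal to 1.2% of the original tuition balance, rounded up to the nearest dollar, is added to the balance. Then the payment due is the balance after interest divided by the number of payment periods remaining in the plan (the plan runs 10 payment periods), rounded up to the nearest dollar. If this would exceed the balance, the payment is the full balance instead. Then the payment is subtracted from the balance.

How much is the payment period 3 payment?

Payment period 1: $162.26 +$2.00 interest = $164.26; pay $17.00 → $147.26
Payment period 2: $147.26 +$2.00 interest = $149.26; pay $17.00 → $132.26
Payment period 3: $132.26 +$2.00 interest = $134.26; pay $17.00 → $117.26

$17.00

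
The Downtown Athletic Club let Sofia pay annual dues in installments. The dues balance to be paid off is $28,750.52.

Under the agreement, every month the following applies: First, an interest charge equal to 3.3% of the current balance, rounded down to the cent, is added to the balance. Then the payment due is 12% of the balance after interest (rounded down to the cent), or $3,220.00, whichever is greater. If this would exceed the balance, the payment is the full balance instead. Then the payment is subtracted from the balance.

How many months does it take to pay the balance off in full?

11

# | Opening | Interest | Payment | End bal
1 | $28,750.52 | $948.76 | $3,563.91 | $26,135.37
2 | $26,135.37 | $862.46 | $3,239.73 | $23,758.10
3 | $23,758.10 | $784.01 | $3,220.00 | $21,322.11
4 | $21,322.11 | $703.62 | $3,220.00 | $18,805.73
5 | $18,805.73 | $620.58 | $3,220.00 | $16,206.31
6 | $16,206.31 | $534.80 | $3,220.00 | $13,521.11
7 | $13,521.11 | $446.19 | $3,220.00 | $10,747.30
8 | $10,747.30 | $354.66 | $3,220.00 | $7,881.96
9 | $7,881.96 | $260.10 | $3,220.00 | $4,922.06
10 | $4,922.06 | $162.42 | $3,220.00 | $1,864.48
11 | $1,864.48 | $61.52 | $1,926.00 | $0.00
Balance reaches $0.00 in month 11.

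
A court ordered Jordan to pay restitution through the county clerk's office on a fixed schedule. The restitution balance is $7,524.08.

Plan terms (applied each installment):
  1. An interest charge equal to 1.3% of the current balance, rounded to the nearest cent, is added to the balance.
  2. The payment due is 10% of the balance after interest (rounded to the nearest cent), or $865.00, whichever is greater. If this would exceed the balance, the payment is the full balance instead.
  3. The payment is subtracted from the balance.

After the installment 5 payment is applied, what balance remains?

$3,587.10

# | Opening | Interest | Payment | End bal
1 | $7,524.08 | $97.81 | $865.00 | $6,756.89
2 | $6,756.89 | $87.84 | $865.00 | $5,979.73
3 | $5,979.73 | $77.74 | $865.00 | $5,192.47
4 | $5,192.47 | $67.50 | $865.00 | $4,394.97
5 | $4,394.97 | $57.13 | $865.00 | $3,587.10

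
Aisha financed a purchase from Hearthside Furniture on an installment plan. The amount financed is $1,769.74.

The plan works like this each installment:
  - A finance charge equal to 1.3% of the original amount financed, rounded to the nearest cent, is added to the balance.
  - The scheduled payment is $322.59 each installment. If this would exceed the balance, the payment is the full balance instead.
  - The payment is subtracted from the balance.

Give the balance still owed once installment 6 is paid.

Installment 1: $1,769.74 +$23.01 interest = $1,792.75; pay $322.59 → $1,470.16
Installment 2: $1,470.16 +$23.01 interest = $1,493.17; pay $322.59 → $1,170.58
Installment 3: $1,170.58 +$23.01 interest = $1,193.59; pay $322.59 → $871.00
Installment 4: $871.00 +$23.01 interest = $894.01; pay $322.59 → $571.42
Installment 5: $571.42 +$23.01 interest = $594.43; pay $322.59 → $271.84
Installment 6: $271.84 +$23.01 interest = $294.85; pay $294.85 → $0.00

$0.00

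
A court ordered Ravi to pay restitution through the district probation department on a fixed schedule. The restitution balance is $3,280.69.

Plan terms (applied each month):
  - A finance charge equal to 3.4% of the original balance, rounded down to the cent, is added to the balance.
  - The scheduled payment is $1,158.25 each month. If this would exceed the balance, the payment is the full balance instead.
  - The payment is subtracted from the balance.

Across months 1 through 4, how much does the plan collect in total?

$3,726.85

Month 1: $3,280.69 +$111.54 interest = $3,392.23; pay $1,158.25 → $2,233.98
Month 2: $2,233.98 +$111.54 interest = $2,345.52; pay $1,158.25 → $1,187.27
Month 3: $1,187.27 +$111.54 interest = $1,298.81; pay $1,158.25 → $140.56
Month 4: $140.56 +$111.54 interest = $252.10; pay $252.10 → $0.00
Total paid: $3,726.85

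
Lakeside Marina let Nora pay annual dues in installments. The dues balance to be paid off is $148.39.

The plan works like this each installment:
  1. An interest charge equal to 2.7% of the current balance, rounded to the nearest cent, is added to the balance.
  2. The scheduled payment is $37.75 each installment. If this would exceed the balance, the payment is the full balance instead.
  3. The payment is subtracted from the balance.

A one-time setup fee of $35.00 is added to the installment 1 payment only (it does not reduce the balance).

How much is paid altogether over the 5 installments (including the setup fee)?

# | Opening | Interest | Payment | Fee | End bal
1 | $148.39 | $4.01 | $37.75 | $35.00 | $114.65
2 | $114.65 | $3.10 | $37.75 | — | $80.00
3 | $80.00 | $2.16 | $37.75 | — | $44.41
4 | $44.41 | $1.20 | $37.75 | — | $7.86
5 | $7.86 | $0.21 | $8.07 | — | $0.00
Total paid: $194.07

$194.07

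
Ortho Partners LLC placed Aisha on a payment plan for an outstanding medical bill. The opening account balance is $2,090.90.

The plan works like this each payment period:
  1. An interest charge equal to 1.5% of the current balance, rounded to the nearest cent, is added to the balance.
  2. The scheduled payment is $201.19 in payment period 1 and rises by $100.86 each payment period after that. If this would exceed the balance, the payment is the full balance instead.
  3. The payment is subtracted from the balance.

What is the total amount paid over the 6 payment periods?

$2,209.49

Payment period 1: $2,090.90 +$31.36 interest = $2,122.26; pay $201.19 → $1,921.07
Payment period 2: $1,921.07 +$28.82 interest = $1,949.89; pay $302.05 → $1,647.84
Payment period 3: $1,647.84 +$24.72 interest = $1,672.56; pay $402.91 → $1,269.65
Payment period 4: $1,269.65 +$19.04 interest = $1,288.69; pay $503.77 → $784.92
Payment period 5: $784.92 +$11.77 interest = $796.69; pay $604.63 → $192.06
Payment period 6: $192.06 +$2.88 interest = $194.94; pay $194.94 → $0.00
Total paid: $2,209.49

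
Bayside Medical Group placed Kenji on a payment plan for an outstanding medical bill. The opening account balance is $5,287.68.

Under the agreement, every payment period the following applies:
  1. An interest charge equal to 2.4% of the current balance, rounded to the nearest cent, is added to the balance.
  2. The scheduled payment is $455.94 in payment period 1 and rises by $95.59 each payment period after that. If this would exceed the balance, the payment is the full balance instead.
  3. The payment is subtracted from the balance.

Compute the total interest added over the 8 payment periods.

Payment period 1: $5,287.68 +$126.90 interest = $5,414.58; pay $455.94 → $4,958.64
Payment period 2: $4,958.64 +$119.01 interest = $5,077.65; pay $551.53 → $4,526.12
Payment period 3: $4,526.12 +$108.63 interest = $4,634.75; pay $647.12 → $3,987.63
Payment period 4: $3,987.63 +$95.70 interest = $4,083.33; pay $742.71 → $3,340.62
Payment period 5: $3,340.62 +$80.17 interest = $3,420.79; pay $838.30 → $2,582.49
Payment period 6: $2,582.49 +$61.98 interest = $2,644.47; pay $933.89 → $1,710.58
Payment period 7: $1,710.58 +$41.05 interest = $1,751.63; pay $1,029.48 → $722.15
Payment period 8: $722.15 +$17.33 interest = $739.48; pay $739.48 → $0.00
Total interest: $126.90 + $119.01 + $108.63 + $95.70 + $80.17 + $61.98 + $41.05 + $17.33 = $650.77

$650.77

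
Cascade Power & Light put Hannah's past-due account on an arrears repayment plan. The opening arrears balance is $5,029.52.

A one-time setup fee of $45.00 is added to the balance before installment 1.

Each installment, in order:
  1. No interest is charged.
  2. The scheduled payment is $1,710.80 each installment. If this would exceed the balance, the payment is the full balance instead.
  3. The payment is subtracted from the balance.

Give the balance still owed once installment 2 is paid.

Installment 1: $5,074.52 − $1,710.80 → $3,363.72
Installment 2: $3,363.72 − $1,710.80 → $1,652.92

$1,652.92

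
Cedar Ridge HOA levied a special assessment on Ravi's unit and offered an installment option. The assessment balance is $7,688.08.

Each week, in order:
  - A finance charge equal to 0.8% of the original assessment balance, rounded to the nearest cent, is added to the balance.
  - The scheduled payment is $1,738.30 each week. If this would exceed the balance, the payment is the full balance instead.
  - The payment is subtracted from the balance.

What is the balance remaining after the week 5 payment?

$0.00

Week 1: $7,688.08 +$61.50 interest = $7,749.58; pay $1,738.30 → $6,011.28
Week 2: $6,011.28 +$61.50 interest = $6,072.78; pay $1,738.30 → $4,334.48
Week 3: $4,334.48 +$61.50 interest = $4,395.98; pay $1,738.30 → $2,657.68
Week 4: $2,657.68 +$61.50 interest = $2,719.18; pay $1,738.30 → $980.88
Week 5: $980.88 +$61.50 interest = $1,042.38; pay $1,042.38 → $0.00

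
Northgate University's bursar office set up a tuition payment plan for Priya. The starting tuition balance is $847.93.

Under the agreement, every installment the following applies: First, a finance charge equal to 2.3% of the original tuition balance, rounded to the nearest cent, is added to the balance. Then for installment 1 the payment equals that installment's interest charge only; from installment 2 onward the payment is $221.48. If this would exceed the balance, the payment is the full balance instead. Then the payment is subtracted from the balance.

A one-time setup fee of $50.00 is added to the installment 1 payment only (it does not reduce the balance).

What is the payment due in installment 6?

$59.51

Installment 1: $847.93 +$19.50 interest = $867.43; pay $19.50 (+ $50.00 fee) → $847.93
Installment 2: $847.93 +$19.50 interest = $867.43; pay $221.48 → $645.95
Installment 3: $645.95 +$19.50 interest = $665.45; pay $221.48 → $443.97
Installment 4: $443.97 +$19.50 interest = $463.47; pay $221.48 → $241.99
Installment 5: $241.99 +$19.50 interest = $261.49; pay $221.48 → $40.01
Installment 6: $40.01 +$19.50 interest = $59.51; pay $59.51 → $0.00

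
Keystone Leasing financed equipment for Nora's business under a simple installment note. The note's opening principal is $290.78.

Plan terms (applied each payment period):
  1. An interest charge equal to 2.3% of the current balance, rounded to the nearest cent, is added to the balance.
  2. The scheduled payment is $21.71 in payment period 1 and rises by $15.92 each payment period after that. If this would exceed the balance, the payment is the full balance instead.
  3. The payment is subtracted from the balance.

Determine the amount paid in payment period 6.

Payment period 1: opening $290.78; interest $6.69 → $297.47; payment $21.71; balance $275.76
Payment period 2: opening $275.76; interest $6.34 → $282.10; payment $37.63; balance $244.47
Payment period 3: opening $244.47; interest $5.62 → $250.09; payment $53.55; balance $196.54
Payment period 4: opening $196.54; interest $4.52 → $201.06; payment $69.47; balance $131.59
Payment period 5: opening $131.59; interest $3.03 → $134.62; payment $85.39; balance $49.23
Payment period 6: opening $49.23; interest $1.13 → $50.36; payment $50.36; balance $0.00

$50.36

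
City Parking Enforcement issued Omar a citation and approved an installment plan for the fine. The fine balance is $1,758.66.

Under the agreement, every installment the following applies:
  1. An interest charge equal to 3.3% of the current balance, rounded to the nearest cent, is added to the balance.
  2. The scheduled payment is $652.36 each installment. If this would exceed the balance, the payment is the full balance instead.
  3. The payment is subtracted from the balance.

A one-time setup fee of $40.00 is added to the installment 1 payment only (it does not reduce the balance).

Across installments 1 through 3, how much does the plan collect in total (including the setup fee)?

$1,913.28

# | Opening | Interest | Payment | Fee | End bal
1 | $1,758.66 | $58.04 | $652.36 | $40.00 | $1,164.34
2 | $1,164.34 | $38.42 | $652.36 | — | $550.40
3 | $550.40 | $18.16 | $568.56 | — | $0.00
Total paid: $1,913.28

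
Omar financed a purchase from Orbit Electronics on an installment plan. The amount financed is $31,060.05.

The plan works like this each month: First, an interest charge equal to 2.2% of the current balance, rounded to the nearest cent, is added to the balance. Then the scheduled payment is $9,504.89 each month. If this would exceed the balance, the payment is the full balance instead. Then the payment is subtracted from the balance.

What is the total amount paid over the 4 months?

Month 1: $31,060.05 +$683.32 interest = $31,743.37; pay $9,504.89 → $22,238.48
Month 2: $22,238.48 +$489.25 interest = $22,727.73; pay $9,504.89 → $13,222.84
Month 3: $13,222.84 +$290.90 interest = $13,513.74; pay $9,504.89 → $4,008.85
Month 4: $4,008.85 +$88.19 interest = $4,097.04; pay $4,097.04 → $0.00
Total paid: $32,611.71

$32,611.71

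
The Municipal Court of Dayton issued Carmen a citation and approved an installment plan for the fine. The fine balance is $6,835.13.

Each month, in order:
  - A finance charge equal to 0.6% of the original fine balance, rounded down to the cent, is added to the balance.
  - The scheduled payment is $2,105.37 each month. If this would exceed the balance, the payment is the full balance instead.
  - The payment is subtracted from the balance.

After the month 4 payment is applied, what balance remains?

Month 1: opening $6,835.13; interest $41.01 → $6,876.14; payment $2,105.37; balance $4,770.77
Month 2: opening $4,770.77; interest $41.01 → $4,811.78; payment $2,105.37; balance $2,706.41
Month 3: opening $2,706.41; interest $41.01 → $2,747.42; payment $2,105.37; balance $642.05
Month 4: opening $642.05; interest $41.01 → $683.06; payment $683.06; balance $0.00

$0.00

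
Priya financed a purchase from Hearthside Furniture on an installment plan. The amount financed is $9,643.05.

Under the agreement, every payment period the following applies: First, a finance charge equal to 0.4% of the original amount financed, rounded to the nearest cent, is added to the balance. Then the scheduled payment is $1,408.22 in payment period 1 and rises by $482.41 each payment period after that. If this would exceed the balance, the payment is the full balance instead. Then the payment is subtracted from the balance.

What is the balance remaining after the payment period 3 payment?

Payment period 1: opening $9,643.05; interest $38.57 → $9,681.62; payment $1,408.22; balance $8,273.40
Payment period 2: opening $8,273.40; interest $38.57 → $8,311.97; payment $1,890.63; balance $6,421.34
Payment period 3: opening $6,421.34; interest $38.57 → $6,459.91; payment $2,373.04; balance $4,086.87

$4,086.87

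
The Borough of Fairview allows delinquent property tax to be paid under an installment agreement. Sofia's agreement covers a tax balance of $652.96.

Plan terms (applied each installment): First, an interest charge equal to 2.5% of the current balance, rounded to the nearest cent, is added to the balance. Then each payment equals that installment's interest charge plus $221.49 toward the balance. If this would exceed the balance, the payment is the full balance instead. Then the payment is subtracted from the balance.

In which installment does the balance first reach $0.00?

3

Installment 1: $652.96 +$16.32 interest = $669.28; pay $237.81 → $431.47
Installment 2: $431.47 +$10.79 interest = $442.26; pay $232.28 → $209.98
Installment 3: $209.98 +$5.25 interest = $215.23; pay $215.23 → $0.00
Balance reaches $0.00 in installment 3.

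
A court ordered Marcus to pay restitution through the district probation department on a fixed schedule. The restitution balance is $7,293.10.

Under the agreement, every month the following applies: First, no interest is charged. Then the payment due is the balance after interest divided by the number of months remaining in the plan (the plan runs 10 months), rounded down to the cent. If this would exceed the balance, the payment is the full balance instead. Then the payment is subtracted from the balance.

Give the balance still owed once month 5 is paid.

Month 1: opening $7,293.10; payment $729.31; balance $6,563.79
Month 2: opening $6,563.79; payment $729.31; balance $5,834.48
Month 3: opening $5,834.48; payment $729.31; balance $5,105.17
Month 4: opening $5,105.17; payment $729.31; balance $4,375.86
Month 5: opening $4,375.86; payment $729.31; balance $3,646.55

$3,646.55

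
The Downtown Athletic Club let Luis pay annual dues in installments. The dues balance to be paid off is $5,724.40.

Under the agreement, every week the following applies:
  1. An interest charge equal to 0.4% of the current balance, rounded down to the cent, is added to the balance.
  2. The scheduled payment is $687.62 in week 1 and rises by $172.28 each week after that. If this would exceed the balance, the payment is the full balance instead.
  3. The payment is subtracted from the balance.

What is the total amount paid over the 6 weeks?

$5,807.83

Week 1: opening $5,724.40; interest $22.89 → $5,747.29; payment $687.62; balance $5,059.67
Week 2: opening $5,059.67; interest $20.23 → $5,079.90; payment $859.90; balance $4,220.00
Week 3: opening $4,220.00; interest $16.88 → $4,236.88; payment $1,032.18; balance $3,204.70
Week 4: opening $3,204.70; interest $12.81 → $3,217.51; payment $1,204.46; balance $2,013.05
Week 5: opening $2,013.05; interest $8.05 → $2,021.10; payment $1,376.74; balance $644.36
Week 6: opening $644.36; interest $2.57 → $646.93; payment $646.93; balance $0.00
Total paid: $5,807.83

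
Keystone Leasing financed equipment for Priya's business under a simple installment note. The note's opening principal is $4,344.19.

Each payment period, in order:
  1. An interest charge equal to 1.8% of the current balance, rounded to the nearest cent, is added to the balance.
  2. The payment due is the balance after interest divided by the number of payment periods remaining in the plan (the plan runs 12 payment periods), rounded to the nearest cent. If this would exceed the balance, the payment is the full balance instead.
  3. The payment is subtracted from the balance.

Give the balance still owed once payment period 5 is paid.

$2,770.55

Payment period 1: $4,344.19 +$78.20 interest = $4,422.39; pay $368.53 → $4,053.86
Payment period 2: $4,053.86 +$72.97 interest = $4,126.83; pay $375.17 → $3,751.66
Payment period 3: $3,751.66 +$67.53 interest = $3,819.19; pay $381.92 → $3,437.27
Payment period 4: $3,437.27 +$61.87 interest = $3,499.14; pay $388.79 → $3,110.35
Payment period 5: $3,110.35 +$55.99 interest = $3,166.34; pay $395.79 → $2,770.55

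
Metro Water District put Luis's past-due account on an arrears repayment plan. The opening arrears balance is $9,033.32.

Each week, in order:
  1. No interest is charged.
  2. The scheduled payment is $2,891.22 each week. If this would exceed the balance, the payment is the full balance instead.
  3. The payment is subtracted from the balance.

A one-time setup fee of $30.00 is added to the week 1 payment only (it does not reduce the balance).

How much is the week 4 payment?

$359.66

# | Opening | Payment | Fee | End bal
1 | $9,033.32 | $2,891.22 | $30.00 | $6,142.10
2 | $6,142.10 | $2,891.22 | — | $3,250.88
3 | $3,250.88 | $2,891.22 | — | $359.66
4 | $359.66 | $359.66 | — | $0.00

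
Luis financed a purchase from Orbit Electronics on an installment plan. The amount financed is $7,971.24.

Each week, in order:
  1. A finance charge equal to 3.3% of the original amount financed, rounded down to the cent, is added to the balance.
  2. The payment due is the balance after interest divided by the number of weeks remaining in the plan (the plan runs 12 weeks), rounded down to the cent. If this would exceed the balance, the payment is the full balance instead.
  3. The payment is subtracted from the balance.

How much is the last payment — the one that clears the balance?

Week 1: $7,971.24 +$263.05 interest = $8,234.29; pay $686.19 → $7,548.10
Week 2: $7,548.10 +$263.05 interest = $7,811.15; pay $710.10 → $7,101.05
Week 3: $7,101.05 +$263.05 interest = $7,364.10; pay $736.41 → $6,627.69
Week 4: $6,627.69 +$263.05 interest = $6,890.74; pay $765.63 → $6,125.11
Week 5: $6,125.11 +$263.05 interest = $6,388.16; pay $798.52 → $5,589.64
Week 6: $5,589.64 +$263.05 interest = $5,852.69; pay $836.09 → $5,016.60
Week 7: $5,016.60 +$263.05 interest = $5,279.65; pay $879.94 → $4,399.71
Week 8: $4,399.71 +$263.05 interest = $4,662.76; pay $932.55 → $3,730.21
Week 9: $3,730.21 +$263.05 interest = $3,993.26; pay $998.31 → $2,994.95
Week 10: $2,994.95 +$263.05 interest = $3,258.00; pay $1,086.00 → $2,172.00
Week 11: $2,172.00 +$263.05 interest = $2,435.05; pay $1,217.52 → $1,217.53
Week 12: $1,217.53 +$263.05 interest = $1,480.58; pay $1,480.58 → $0.00

$1,480.58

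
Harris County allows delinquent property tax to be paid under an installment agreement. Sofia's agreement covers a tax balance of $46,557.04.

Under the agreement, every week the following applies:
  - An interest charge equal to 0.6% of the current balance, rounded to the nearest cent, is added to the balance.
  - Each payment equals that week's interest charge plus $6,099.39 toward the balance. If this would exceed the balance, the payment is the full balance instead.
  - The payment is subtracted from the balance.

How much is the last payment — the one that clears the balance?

$3,884.48

Week 1: $46,557.04 +$279.34 interest = $46,836.38; pay $6,378.73 → $40,457.65
Week 2: $40,457.65 +$242.75 interest = $40,700.40; pay $6,342.14 → $34,358.26
Week 3: $34,358.26 +$206.15 interest = $34,564.41; pay $6,305.54 → $28,258.87
Week 4: $28,258.87 +$169.55 interest = $28,428.42; pay $6,268.94 → $22,159.48
Week 5: $22,159.48 +$132.96 interest = $22,292.44; pay $6,232.35 → $16,060.09
Week 6: $16,060.09 +$96.36 interest = $16,156.45; pay $6,195.75 → $9,960.70
Week 7: $9,960.70 +$59.76 interest = $10,020.46; pay $6,159.15 → $3,861.31
Week 8: $3,861.31 +$23.17 interest = $3,884.48; pay $3,884.48 → $0.00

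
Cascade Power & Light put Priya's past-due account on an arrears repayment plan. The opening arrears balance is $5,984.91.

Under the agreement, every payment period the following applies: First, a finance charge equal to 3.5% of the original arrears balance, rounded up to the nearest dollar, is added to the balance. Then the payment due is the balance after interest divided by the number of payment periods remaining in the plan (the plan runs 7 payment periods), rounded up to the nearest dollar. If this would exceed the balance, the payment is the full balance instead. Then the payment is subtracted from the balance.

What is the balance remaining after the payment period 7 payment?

$0.00

Payment period 1: $5,984.91 +$210.00 interest = $6,194.91; pay $885.00 → $5,309.91
Payment period 2: $5,309.91 +$210.00 interest = $5,519.91; pay $920.00 → $4,599.91
Payment period 3: $4,599.91 +$210.00 interest = $4,809.91; pay $962.00 → $3,847.91
Payment period 4: $3,847.91 +$210.00 interest = $4,057.91; pay $1,015.00 → $3,042.91
Payment period 5: $3,042.91 +$210.00 interest = $3,252.91; pay $1,085.00 → $2,167.91
Payment period 6: $2,167.91 +$210.00 interest = $2,377.91; pay $1,189.00 → $1,188.91
Payment period 7: $1,188.91 +$210.00 interest = $1,398.91; pay $1,398.91 → $0.00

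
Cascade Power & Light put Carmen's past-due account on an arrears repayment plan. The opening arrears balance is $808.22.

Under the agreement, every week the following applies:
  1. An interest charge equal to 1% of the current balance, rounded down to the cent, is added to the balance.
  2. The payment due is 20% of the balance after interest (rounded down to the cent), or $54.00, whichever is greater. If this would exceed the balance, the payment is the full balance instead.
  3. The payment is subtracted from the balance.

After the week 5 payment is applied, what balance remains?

$278.35

# | Opening | Interest | Payment | End bal
1 | $808.22 | $8.08 | $163.26 | $653.04
2 | $653.04 | $6.53 | $131.91 | $527.66
3 | $527.66 | $5.27 | $106.58 | $426.35
4 | $426.35 | $4.26 | $86.12 | $344.49
5 | $344.49 | $3.44 | $69.58 | $278.35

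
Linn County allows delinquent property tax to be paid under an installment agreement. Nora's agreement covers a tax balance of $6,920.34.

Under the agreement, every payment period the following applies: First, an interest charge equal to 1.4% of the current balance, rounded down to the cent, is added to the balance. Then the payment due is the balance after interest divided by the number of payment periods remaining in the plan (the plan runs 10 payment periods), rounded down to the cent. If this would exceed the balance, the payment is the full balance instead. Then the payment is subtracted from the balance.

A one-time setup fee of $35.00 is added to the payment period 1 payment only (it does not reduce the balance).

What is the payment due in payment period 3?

$721.50

# | Opening | Interest | Payment | Fee | End bal
1 | $6,920.34 | $96.88 | $701.72 | $35.00 | $6,315.50
2 | $6,315.50 | $88.41 | $711.54 | — | $5,692.37
3 | $5,692.37 | $79.69 | $721.50 | — | $5,050.56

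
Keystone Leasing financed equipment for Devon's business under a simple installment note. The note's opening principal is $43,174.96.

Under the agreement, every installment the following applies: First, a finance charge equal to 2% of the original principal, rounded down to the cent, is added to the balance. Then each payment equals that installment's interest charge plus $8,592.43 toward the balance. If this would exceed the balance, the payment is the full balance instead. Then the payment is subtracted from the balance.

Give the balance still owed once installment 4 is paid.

$8,805.24

Installment 1: opening $43,174.96; interest $863.49 → $44,038.45; payment $9,455.92; balance $34,582.53
Installment 2: opening $34,582.53; interest $863.49 → $35,446.02; payment $9,455.92; balance $25,990.10
Installment 3: opening $25,990.10; interest $863.49 → $26,853.59; payment $9,455.92; balance $17,397.67
Installment 4: opening $17,397.67; interest $863.49 → $18,261.16; payment $9,455.92; balance $8,805.24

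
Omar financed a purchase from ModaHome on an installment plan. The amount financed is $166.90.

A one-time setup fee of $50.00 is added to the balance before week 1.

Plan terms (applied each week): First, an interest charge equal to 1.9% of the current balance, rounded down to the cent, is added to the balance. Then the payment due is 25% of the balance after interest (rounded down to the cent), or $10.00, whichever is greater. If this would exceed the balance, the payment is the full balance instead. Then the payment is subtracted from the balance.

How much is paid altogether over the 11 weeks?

$233.08

Week 1: opening $216.90; interest $4.12 → $221.02; payment $55.25; balance $165.77
Week 2: opening $165.77; interest $3.14 → $168.91; payment $42.22; balance $126.69
Week 3: opening $126.69; interest $2.40 → $129.09; payment $32.27; balance $96.82
Week 4: opening $96.82; interest $1.83 → $98.65; payment $24.66; balance $73.99
Week 5: opening $73.99; interest $1.40 → $75.39; payment $18.84; balance $56.55
Week 6: opening $56.55; interest $1.07 → $57.62; payment $14.40; balance $43.22
Week 7: opening $43.22; interest $0.82 → $44.04; payment $11.01; balance $33.03
Week 8: opening $33.03; interest $0.62 → $33.65; payment $10.00; balance $23.65
Week 9: opening $23.65; interest $0.44 → $24.09; payment $10.00; balance $14.09
Week 10: opening $14.09; interest $0.26 → $14.35; payment $10.00; balance $4.35
Week 11: opening $4.35; interest $0.08 → $4.43; payment $4.43; balance $0.00
Total paid: $233.08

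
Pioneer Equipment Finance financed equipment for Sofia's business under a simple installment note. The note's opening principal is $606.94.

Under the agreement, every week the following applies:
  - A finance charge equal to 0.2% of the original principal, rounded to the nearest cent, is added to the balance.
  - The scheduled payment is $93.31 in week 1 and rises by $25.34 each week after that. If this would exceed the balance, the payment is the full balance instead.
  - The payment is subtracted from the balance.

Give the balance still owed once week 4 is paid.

Week 1: opening $606.94; interest $1.21 → $608.15; payment $93.31; balance $514.84
Week 2: opening $514.84; interest $1.21 → $516.05; payment $118.65; balance $397.40
Week 3: opening $397.40; interest $1.21 → $398.61; payment $143.99; balance $254.62
Week 4: opening $254.62; interest $1.21 → $255.83; payment $169.33; balance $86.50

$86.50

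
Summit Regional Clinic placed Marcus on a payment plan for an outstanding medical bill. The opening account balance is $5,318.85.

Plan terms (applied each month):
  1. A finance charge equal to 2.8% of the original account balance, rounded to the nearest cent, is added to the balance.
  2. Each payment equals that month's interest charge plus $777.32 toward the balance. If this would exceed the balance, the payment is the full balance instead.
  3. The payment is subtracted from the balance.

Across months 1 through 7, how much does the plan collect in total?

Month 1: opening $5,318.85; interest $148.93 → $5,467.78; payment $926.25; balance $4,541.53
Month 2: opening $4,541.53; interest $148.93 → $4,690.46; payment $926.25; balance $3,764.21
Month 3: opening $3,764.21; interest $148.93 → $3,913.14; payment $926.25; balance $2,986.89
Month 4: opening $2,986.89; interest $148.93 → $3,135.82; payment $926.25; balance $2,209.57
Month 5: opening $2,209.57; interest $148.93 → $2,358.50; payment $926.25; balance $1,432.25
Month 6: opening $1,432.25; interest $148.93 → $1,581.18; payment $926.25; balance $654.93
Month 7: opening $654.93; interest $148.93 → $803.86; payment $803.86; balance $0.00
Total paid: $6,361.36

$6,361.36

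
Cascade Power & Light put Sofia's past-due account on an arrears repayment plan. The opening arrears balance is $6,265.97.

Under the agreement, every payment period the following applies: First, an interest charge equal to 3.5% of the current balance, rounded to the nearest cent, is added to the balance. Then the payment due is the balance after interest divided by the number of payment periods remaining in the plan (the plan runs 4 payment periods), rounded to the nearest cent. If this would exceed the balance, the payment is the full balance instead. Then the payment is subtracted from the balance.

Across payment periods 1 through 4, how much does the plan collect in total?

# | Opening | Interest | Payment | End bal
1 | $6,265.97 | $219.31 | $1,621.32 | $4,863.96
2 | $4,863.96 | $170.24 | $1,678.07 | $3,356.13
3 | $3,356.13 | $117.46 | $1,736.80 | $1,736.79
4 | $1,736.79 | $60.79 | $1,797.58 | $0.00
Total paid: $6,833.77

$6,833.77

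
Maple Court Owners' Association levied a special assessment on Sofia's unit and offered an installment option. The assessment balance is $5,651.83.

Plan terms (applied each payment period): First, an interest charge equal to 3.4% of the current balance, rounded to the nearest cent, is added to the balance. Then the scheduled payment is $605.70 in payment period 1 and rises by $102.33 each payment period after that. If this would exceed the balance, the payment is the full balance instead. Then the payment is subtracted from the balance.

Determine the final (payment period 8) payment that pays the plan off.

Payment period 1: $5,651.83 +$192.16 interest = $5,843.99; pay $605.70 → $5,238.29
Payment period 2: $5,238.29 +$178.10 interest = $5,416.39; pay $708.03 → $4,708.36
Payment period 3: $4,708.36 +$160.08 interest = $4,868.44; pay $810.36 → $4,058.08
Payment period 4: $4,058.08 +$137.97 interest = $4,196.05; pay $912.69 → $3,283.36
Payment period 5: $3,283.36 +$111.63 interest = $3,394.99; pay $1,015.02 → $2,379.97
Payment period 6: $2,379.97 +$80.92 interest = $2,460.89; pay $1,117.35 → $1,343.54
Payment period 7: $1,343.54 +$45.68 interest = $1,389.22; pay $1,219.68 → $169.54
Payment period 8: $169.54 +$5.76 interest = $175.30; pay $175.30 → $0.00

$175.30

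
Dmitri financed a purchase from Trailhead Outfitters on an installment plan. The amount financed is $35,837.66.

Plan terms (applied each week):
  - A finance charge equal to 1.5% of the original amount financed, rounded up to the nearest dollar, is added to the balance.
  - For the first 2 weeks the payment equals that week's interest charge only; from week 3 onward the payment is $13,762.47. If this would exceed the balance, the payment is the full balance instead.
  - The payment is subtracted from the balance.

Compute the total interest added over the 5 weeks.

# | Opening | Interest | Payment | End bal
1 | $35,837.66 | $538.00 | $538.00 | $35,837.66
2 | $35,837.66 | $538.00 | $538.00 | $35,837.66
3 | $35,837.66 | $538.00 | $13,762.47 | $22,613.19
4 | $22,613.19 | $538.00 | $13,762.47 | $9,388.72
5 | $9,388.72 | $538.00 | $9,926.72 | $0.00
Total interest: $538.00 + $538.00 + $538.00 + $538.00 + $538.00 = $2,690.00

$2,690.00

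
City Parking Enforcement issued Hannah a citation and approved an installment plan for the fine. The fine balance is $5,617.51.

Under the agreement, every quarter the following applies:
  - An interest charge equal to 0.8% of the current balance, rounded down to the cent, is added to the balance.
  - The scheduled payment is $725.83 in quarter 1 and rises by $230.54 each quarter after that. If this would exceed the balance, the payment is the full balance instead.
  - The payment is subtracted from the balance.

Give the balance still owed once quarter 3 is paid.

Quarter 1: opening $5,617.51; interest $44.94 → $5,662.45; payment $725.83; balance $4,936.62
Quarter 2: opening $4,936.62; interest $39.49 → $4,976.11; payment $956.37; balance $4,019.74
Quarter 3: opening $4,019.74; interest $32.15 → $4,051.89; payment $1,186.91; balance $2,864.98

$2,864.98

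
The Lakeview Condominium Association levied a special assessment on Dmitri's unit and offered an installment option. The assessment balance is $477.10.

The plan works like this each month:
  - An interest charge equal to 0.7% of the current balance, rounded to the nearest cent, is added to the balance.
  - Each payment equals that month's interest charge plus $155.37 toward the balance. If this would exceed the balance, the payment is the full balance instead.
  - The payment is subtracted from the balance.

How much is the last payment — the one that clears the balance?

# | Opening | Interest | Payment | End bal
1 | $477.10 | $3.34 | $158.71 | $321.73
2 | $321.73 | $2.25 | $157.62 | $166.36
3 | $166.36 | $1.16 | $156.53 | $10.99
4 | $10.99 | $0.08 | $11.07 | $0.00

$11.07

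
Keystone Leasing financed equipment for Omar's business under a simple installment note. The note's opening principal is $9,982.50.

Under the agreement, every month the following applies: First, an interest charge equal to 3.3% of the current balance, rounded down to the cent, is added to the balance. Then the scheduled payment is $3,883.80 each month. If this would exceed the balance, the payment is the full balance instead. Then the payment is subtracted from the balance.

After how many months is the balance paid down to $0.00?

3

Month 1: opening $9,982.50; interest $329.42 → $10,311.92; payment $3,883.80; balance $6,428.12
Month 2: opening $6,428.12; interest $212.12 → $6,640.24; payment $3,883.80; balance $2,756.44
Month 3: opening $2,756.44; interest $90.96 → $2,847.40; payment $2,847.40; balance $0.00
Balance reaches $0.00 in month 3.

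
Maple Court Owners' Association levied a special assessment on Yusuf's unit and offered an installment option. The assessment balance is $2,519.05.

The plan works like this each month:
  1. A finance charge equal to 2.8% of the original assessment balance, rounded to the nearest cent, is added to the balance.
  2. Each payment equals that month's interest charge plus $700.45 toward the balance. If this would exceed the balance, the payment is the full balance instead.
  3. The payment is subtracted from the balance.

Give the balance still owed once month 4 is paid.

$0.00

# | Opening | Interest | Payment | End bal
1 | $2,519.05 | $70.53 | $770.98 | $1,818.60
2 | $1,818.60 | $70.53 | $770.98 | $1,118.15
3 | $1,118.15 | $70.53 | $770.98 | $417.70
4 | $417.70 | $70.53 | $488.23 | $0.00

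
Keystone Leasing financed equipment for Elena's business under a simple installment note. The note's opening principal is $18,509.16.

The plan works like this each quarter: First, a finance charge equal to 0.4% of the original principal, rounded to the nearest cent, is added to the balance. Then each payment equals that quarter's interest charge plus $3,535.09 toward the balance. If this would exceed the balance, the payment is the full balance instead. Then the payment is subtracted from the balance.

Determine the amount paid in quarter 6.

$907.75

Quarter 1: opening $18,509.16; interest $74.04 → $18,583.20; payment $3,609.13; balance $14,974.07
Quarter 2: opening $14,974.07; interest $74.04 → $15,048.11; payment $3,609.13; balance $11,438.98
Quarter 3: opening $11,438.98; interest $74.04 → $11,513.02; payment $3,609.13; balance $7,903.89
Quarter 4: opening $7,903.89; interest $74.04 → $7,977.93; payment $3,609.13; balance $4,368.80
Quarter 5: opening $4,368.80; interest $74.04 → $4,442.84; payment $3,609.13; balance $833.71
Quarter 6: opening $833.71; interest $74.04 → $907.75; payment $907.75; balance $0.00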